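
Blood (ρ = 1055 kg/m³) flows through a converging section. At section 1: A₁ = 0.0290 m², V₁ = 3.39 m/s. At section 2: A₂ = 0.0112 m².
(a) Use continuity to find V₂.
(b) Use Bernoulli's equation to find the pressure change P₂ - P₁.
(a) Continuity: A₁V₁=A₂V₂ -> V₂=A₁V₁/A₂=0.0290*3.39/0.0112=8.78 m/s
(b) Bernoulli: P₂-P₁=0.5*rho*(V₁^2-V₂^2)/1000=0.5*1055*(3.39^2-8.78^2)/1000=-34.6 kPa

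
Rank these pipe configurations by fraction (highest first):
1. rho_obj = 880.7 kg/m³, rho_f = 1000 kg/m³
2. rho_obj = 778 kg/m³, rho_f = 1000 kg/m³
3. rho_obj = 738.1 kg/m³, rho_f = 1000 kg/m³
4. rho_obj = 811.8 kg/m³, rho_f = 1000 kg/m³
Case 1: fraction = 0.8807
Case 2: fraction = 0.778
Case 3: fraction = 0.7381
Case 4: fraction = 0.8118
Ranking (highest first): 1, 4, 2, 3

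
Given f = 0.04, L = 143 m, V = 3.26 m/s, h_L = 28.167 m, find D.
Formula: h_L = f \frac{L}{D} \frac{V^2}{2g}
Substituting knowns: 28.167 = 0.04·(143/D)·3.26²/(2·9.81)
Solving for D: D = 0.04·143·3.26²/(2·9.81·28.167) = 0.11 m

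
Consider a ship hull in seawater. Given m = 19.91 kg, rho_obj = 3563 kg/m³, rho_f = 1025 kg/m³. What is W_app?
Formula: W_{app} = mg\left(1 - \frac{\rho_f}{\rho_{obj}}\right)
W_app = 19.91·9.81·(1 − 1025/3563) = 139.1 N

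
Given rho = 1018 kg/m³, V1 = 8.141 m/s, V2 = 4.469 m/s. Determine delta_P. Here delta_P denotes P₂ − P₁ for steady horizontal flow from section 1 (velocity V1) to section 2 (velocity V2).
Formula: \Delta P = \frac{1}{2} \rho (V_1^2 - V_2^2)
delta_P = 0.5·1018·(8.141² − 4.469²)/1000 = 23.57 kPa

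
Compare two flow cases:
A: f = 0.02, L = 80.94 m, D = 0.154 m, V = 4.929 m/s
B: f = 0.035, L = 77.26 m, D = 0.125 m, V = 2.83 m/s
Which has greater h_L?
h_L(A) = 13.02 m, h_L(B) = 8.831 m. Answer: A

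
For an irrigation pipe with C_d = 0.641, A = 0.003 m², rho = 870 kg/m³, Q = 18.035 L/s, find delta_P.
Formula: Q = C_d A \sqrt{\frac{2 \Delta P}{\rho}}
Substituting knowns: 18.035 = 0.641·0.003·√(2·(delta_P·1000)/870)·1000
Solving for delta_P: delta_P = ((18.035/1000)/(0.641·0.003))²·870/2/1000 = 38.26 kPa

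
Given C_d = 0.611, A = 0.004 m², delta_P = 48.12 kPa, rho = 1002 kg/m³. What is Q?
Formula: Q = C_d A \sqrt{\frac{2 \Delta P}{\rho}}
Q = 0.611·0.004·√(2·(48.12·1000)/1002)·1000 = 23.95 L/s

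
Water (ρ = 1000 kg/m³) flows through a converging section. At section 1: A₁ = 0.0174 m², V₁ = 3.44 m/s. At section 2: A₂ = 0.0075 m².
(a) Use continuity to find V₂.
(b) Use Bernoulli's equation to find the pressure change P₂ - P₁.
(a) Continuity: A₁V₁=A₂V₂ -> V₂=A₁V₁/A₂=0.0174*3.44/0.0075=7.98 m/s
(b) Bernoulli: P₂-P₁=0.5*rho*(V₁^2-V₂^2)/1000=0.5*1000*(3.44^2-7.98^2)/1000=-25.92 kPa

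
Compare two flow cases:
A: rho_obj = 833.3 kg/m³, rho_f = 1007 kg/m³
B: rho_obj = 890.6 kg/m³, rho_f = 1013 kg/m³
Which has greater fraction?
fraction(A) = 0.8275, fraction(B) = 0.8792. Answer: B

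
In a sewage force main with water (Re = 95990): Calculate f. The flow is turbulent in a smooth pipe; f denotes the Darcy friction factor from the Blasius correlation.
Formula: f = \frac{0.316}{Re^{0.25}}
f = 0.316/95990^0.25 = 0.01795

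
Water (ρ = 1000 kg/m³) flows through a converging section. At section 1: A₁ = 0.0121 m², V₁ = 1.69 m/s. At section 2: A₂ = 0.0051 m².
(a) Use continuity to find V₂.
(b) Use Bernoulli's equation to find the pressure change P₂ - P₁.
(a) Continuity: A₁V₁=A₂V₂ -> V₂=A₁V₁/A₂=0.0121*1.69/0.0051=4.01 m/s
(b) Bernoulli: P₂-P₁=0.5*rho*(V₁^2-V₂^2)/1000=0.5*1000*(1.69^2-4.01^2)/1000=-6.612 kPa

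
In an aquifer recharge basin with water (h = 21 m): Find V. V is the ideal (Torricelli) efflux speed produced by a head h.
Formula: V = \sqrt{2 g h}
V = √(2·9.81·21) = 20.3 m/s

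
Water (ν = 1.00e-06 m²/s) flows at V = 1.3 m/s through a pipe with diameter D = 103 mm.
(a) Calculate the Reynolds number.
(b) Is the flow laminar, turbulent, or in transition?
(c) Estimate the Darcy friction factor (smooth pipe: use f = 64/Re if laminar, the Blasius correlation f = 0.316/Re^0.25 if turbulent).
(a) Re = V·D/ν = 1.3·0.103/1.00e-06 = 133900
(b) Flow regime: turbulent (Re > 4000)
(c) Friction factor: f = 0.316/Re^0.25 = 0.316/133900^0.25 = 0.01652 (Blasius is strictly valid for Re ≲ 1e5; used here as the smooth-pipe estimate the problem specifies)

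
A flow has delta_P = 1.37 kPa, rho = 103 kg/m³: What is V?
Formula: V = \sqrt{\frac{2 \Delta P}{\rho}}
V = √(2·(1.37·1000)/103) = 5.158 m/s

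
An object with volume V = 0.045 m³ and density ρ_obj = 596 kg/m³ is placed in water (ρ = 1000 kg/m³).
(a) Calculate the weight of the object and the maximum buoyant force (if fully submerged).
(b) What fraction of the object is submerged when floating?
(a) W=rho_obj*g*V=596*9.81*0.045=263.1 N; F_B(max)=rho*g*V=1000*9.81*0.045=441.4 N
(b) Floating fraction=rho_obj/rho=596/1000=0.596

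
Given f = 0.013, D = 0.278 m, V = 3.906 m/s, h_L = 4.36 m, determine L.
Formula: h_L = f \frac{L}{D} \frac{V^2}{2g}
Substituting knowns: 4.36 = 0.013·(L/0.278)·3.906²/(2·9.81)
Solving for L: L = 4.36·2·9.81·0.278/(0.013·3.906²) = 119.9 m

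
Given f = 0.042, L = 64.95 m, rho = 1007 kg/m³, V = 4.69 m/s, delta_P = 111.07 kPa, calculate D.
Formula: \Delta P = f \frac{L}{D} \frac{\rho V^2}{2}
Substituting knowns: 111.07 = 0.042·(64.95/D)·0.5·1007·4.69²/1000
Solving for D: D = 0.042·64.95·0.5·1007·4.69²/(111.07·1000) = 0.272 m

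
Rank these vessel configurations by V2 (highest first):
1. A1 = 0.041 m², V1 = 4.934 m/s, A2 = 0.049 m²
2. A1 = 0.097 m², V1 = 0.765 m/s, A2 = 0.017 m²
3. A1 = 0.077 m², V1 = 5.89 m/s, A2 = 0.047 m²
Case 1: V2 = 4.128 m/s
Case 2: V2 = 4.365 m/s
Case 3: V2 = 9.65 m/s
Ranking (highest first): 3, 2, 1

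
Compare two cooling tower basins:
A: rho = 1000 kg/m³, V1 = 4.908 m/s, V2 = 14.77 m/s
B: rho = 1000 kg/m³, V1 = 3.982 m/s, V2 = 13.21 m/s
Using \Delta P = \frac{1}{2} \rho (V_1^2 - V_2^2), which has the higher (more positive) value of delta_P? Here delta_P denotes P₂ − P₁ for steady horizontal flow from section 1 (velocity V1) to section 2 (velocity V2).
delta_P(A) = -97.03 kPa, delta_P(B) = -79.32 kPa. Answer: B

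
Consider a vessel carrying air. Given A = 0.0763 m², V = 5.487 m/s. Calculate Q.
Formula: Q = A V
Q = 0.0763·5.487·1000 = 418.7 L/s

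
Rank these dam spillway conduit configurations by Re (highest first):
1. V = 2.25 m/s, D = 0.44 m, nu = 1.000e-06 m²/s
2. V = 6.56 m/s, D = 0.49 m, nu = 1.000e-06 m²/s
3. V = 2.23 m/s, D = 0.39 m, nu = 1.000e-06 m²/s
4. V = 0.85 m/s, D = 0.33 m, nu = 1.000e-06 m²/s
Case 1: Re = 990000
Case 2: Re = 3.214e+06
Case 3: Re = 869700
Case 4: Re = 280500
Ranking (highest first): 2, 1, 3, 4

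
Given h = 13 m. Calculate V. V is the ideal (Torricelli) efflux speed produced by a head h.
Formula: V = \sqrt{2 g h}
V = √(2·9.81·13) = 15.97 m/s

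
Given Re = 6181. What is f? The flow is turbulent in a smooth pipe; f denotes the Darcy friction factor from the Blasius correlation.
Formula: f = \frac{0.316}{Re^{0.25}}
f = 0.316/6181^0.25 = 0.03564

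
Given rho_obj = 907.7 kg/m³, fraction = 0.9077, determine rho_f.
Formula: f_{sub} = \frac{\rho_{obj}}{\rho_f}
Substituting knowns: 0.9077 = 907.7/rho_f
Solving for rho_f: rho_f = 907.7/0.9077 = 1000 kg/m³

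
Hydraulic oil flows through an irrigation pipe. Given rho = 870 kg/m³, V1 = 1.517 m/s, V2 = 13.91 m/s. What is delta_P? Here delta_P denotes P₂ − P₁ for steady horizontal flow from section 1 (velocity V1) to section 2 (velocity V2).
Formula: \Delta P = \frac{1}{2} \rho (V_1^2 - V_2^2)
delta_P = 0.5·870·(1.517² − 13.91²)/1000 = -83.17 kPa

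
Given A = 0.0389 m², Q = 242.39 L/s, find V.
Formula: Q = A V
Substituting knowns: 242.39 = 0.0389·V·1000
Solving for V: V = (242.39/1000)/0.0389 = 6.231 m/s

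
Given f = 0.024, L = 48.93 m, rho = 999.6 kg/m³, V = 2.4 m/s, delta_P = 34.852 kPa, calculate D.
Formula: \Delta P = f \frac{L}{D} \frac{\rho V^2}{2}
Substituting knowns: 34.852 = 0.024·(48.93/D)·0.5·999.6·2.4²/1000
Solving for D: D = 0.024·48.93·0.5·999.6·2.4²/(34.852·1000) = 0.097 m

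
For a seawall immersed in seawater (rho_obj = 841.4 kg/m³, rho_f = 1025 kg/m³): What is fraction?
Formula: f_{sub} = \frac{\rho_{obj}}{\rho_f}
fraction = 841.4/1025 = 0.8209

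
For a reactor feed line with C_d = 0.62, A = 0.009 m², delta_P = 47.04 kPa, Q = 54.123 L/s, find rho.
Formula: Q = C_d A \sqrt{\frac{2 \Delta P}{\rho}}
Substituting knowns: 54.123 = 0.62·0.009·√(2·(47.04·1000)/rho)·1000
Solving for rho: rho = 2·(47.04·1000)/((54.123/1000)/(0.62·0.009))² = 1000 kg/m³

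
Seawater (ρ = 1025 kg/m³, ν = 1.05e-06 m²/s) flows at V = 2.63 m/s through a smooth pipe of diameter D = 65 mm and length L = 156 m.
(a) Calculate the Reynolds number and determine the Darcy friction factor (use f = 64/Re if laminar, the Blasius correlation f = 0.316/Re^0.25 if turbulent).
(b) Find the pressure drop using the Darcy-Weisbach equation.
(a) Re = V·D/ν = 2.63·0.065/1.05e-06 = 162810 → turbulent (Re > 4000); f = 0.316/Re^0.25 = 0.316/162810^0.25 = 0.015731 (Blasius is strictly valid for Re ≲ 1e5; used here as the smooth-pipe estimate the problem specifies)
(b) Darcy-Weisbach: ΔP = f·(L/D)·½ρV²/1000 = 0.015731·(156/0.065)·½·1025·2.63²/1000 = 133.8 kPa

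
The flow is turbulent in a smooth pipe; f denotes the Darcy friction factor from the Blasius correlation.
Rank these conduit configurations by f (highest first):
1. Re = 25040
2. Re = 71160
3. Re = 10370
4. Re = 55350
Case 1: f = 0.02512
Case 2: f = 0.01935
Case 3: f = 0.03131
Case 4: f = 0.0206
Ranking (highest first): 3, 1, 4, 2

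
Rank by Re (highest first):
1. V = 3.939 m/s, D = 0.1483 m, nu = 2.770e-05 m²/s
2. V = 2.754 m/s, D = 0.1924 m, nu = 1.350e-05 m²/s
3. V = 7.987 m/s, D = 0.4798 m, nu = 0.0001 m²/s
Case 1: Re = 21089
Case 2: Re = 39250
Case 3: Re = 38322
Ranking (highest first): 2, 3, 1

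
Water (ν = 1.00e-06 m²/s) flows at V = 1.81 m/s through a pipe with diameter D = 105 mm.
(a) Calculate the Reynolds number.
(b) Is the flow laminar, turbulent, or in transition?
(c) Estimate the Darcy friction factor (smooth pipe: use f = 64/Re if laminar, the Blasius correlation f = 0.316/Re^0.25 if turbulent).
(a) Re = V·D/ν = 1.81·0.105/1.00e-06 = 190050
(b) Flow regime: turbulent (Re > 4000)
(c) Friction factor: f = 0.316/Re^0.25 = 0.316/190050^0.25 = 0.01513 (Blasius is strictly valid for Re ≲ 1e5; used here as the smooth-pipe estimate the problem specifies)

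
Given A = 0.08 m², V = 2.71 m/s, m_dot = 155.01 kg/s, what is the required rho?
Formula: \dot{m} = \rho A V
Substituting knowns: 155.01 = rho·0.08·2.71
Solving for rho: rho = 155.01/(0.08·2.71) = 715 kg/m³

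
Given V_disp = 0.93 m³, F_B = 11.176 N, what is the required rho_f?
Formula: F_B = \rho_f g V_{disp}
Substituting knowns: 11.176 = rho_f·9.81·0.93
Solving for rho_f: rho_f = 11.176/(9.81·0.93) = 1.225 kg/m³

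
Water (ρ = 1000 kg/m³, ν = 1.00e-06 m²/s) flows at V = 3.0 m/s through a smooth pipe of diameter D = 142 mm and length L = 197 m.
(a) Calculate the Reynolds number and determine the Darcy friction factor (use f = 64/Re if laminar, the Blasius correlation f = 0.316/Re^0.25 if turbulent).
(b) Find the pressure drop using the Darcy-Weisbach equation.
(a) Re = V·D/ν = 3.0·0.142/1.00e-06 = 426000 → turbulent (Re > 4000); f = 0.316/Re^0.25 = 0.316/426000^0.25 = 0.012369 (Blasius is strictly valid for Re ≲ 1e5; used here as the smooth-pipe estimate the problem specifies)
(b) Darcy-Weisbach: ΔP = f·(L/D)·½ρV²/1000 = 0.012369·(197/0.142)·½·1000·3.0²/1000 = 77.22 kPa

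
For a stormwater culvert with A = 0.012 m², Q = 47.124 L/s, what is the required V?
Formula: Q = A V
Substituting knowns: 47.124 = 0.012·V·1000
Solving for V: V = (47.124/1000)/0.012 = 3.927 m/s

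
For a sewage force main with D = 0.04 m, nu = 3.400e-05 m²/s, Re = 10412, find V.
Formula: Re = \frac{V D}{\nu}
Substituting knowns: 10412 = V·0.04/3.400e-05
Solving for V: V = 10412·3.400e-05/0.04 = 8.85 m/s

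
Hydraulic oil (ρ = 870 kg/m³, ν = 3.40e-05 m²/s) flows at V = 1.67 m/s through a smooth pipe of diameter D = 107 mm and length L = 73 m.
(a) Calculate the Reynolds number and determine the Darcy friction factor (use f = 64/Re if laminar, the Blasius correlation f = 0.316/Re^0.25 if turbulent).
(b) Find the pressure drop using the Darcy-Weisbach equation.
(a) Re = V·D/ν = 1.67·0.107/3.40e-05 = 5255.6 → turbulent (Re > 4000); f = 0.316/Re^0.25 = 0.316/5255.6^0.25 = 0.037113
(b) Darcy-Weisbach: ΔP = f·(L/D)·½ρV²/1000 = 0.037113·(73/0.107)·½·870·1.67²/1000 = 30.72 kPa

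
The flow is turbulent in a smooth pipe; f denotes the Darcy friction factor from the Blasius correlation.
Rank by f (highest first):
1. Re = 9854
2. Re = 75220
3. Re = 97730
Case 1: f = 0.03172
Case 2: f = 0.01908
Case 3: f = 0.01787
Ranking (highest first): 1, 2, 3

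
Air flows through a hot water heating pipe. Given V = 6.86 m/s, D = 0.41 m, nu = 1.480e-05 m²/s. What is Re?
Formula: Re = \frac{V D}{\nu}
Re = 6.86·0.41/1.480e-05 = 190041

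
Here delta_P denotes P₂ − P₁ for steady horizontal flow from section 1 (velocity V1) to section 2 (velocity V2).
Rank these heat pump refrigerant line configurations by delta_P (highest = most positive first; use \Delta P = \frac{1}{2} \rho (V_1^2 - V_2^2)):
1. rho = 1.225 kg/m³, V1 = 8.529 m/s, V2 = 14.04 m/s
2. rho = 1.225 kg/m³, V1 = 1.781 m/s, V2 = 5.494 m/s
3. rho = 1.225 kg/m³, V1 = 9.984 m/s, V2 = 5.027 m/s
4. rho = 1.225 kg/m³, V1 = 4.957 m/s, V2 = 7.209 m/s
Case 1: delta_P = -0.07618 kPa
Case 2: delta_P = -0.01654 kPa
Case 3: delta_P = 0.04558 kPa
Case 4: delta_P = -0.01678 kPa
Ranking (highest first): 3, 2, 4, 1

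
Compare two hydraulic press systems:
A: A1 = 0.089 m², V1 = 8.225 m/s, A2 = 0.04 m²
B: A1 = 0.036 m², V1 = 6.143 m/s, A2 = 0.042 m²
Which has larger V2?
V2(A) = 18.3 m/s, V2(B) = 5.265 m/s. Answer: A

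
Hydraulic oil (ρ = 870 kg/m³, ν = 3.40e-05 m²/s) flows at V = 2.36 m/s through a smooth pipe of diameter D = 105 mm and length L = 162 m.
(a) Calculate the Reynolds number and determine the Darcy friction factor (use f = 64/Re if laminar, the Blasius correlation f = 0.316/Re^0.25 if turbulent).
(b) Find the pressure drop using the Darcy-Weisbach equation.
(a) Re = V·D/ν = 2.36·0.105/3.40e-05 = 7288.2 → turbulent (Re > 4000); f = 0.316/Re^0.25 = 0.316/7288.2^0.25 = 0.0342
(b) Darcy-Weisbach: ΔP = f·(L/D)·½ρV²/1000 = 0.0342·(162/0.105)·½·870·2.36²/1000 = 127.8 kPa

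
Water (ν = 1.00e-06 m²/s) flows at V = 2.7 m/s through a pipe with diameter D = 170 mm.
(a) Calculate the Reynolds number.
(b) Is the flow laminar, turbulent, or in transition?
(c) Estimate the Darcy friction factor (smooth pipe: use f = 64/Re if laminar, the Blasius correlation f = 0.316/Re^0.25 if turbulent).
(a) Re = V·D/ν = 2.7·0.17/1.00e-06 = 459000
(b) Flow regime: turbulent (Re > 4000)
(c) Friction factor: f = 0.316/Re^0.25 = 0.316/459000^0.25 = 0.01214 (Blasius is strictly valid for Re ≲ 1e5; used here as the smooth-pipe estimate the problem specifies)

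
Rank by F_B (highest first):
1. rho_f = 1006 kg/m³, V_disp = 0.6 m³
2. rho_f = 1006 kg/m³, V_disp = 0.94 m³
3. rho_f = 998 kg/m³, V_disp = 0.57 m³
Case 1: F_B = 5921 N
Case 2: F_B = 9277 N
Case 3: F_B = 5581 N
Ranking (highest first): 2, 1, 3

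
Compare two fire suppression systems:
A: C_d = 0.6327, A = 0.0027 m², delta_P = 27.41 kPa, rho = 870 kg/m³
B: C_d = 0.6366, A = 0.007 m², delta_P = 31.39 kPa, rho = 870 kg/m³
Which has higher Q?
Q(A) = 13.56 L/s, Q(B) = 37.85 L/s. Answer: B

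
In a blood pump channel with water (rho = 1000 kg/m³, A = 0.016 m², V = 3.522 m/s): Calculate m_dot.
Formula: \dot{m} = \rho A V
m_dot = 1000·0.016·3.522 = 56.35 kg/s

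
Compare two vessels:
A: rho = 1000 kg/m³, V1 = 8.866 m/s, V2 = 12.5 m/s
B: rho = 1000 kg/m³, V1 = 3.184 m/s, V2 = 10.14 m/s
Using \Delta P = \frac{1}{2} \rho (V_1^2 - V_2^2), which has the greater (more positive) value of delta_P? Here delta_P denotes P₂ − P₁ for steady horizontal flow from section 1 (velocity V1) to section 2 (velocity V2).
delta_P(A) = -38.82 kPa, delta_P(B) = -46.34 kPa. Answer: A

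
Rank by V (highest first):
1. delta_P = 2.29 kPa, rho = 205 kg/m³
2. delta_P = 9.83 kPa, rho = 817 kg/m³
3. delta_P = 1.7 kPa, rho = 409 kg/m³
Case 1: V = 4.727 m/s
Case 2: V = 4.905 m/s
Case 3: V = 2.883 m/s
Ranking (highest first): 2, 1, 3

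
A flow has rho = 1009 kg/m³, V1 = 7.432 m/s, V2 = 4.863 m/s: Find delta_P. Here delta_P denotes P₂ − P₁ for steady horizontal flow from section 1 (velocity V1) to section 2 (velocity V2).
Formula: \Delta P = \frac{1}{2} \rho (V_1^2 - V_2^2)
delta_P = 0.5·1009·(7.432² − 4.863²)/1000 = 15.94 kPa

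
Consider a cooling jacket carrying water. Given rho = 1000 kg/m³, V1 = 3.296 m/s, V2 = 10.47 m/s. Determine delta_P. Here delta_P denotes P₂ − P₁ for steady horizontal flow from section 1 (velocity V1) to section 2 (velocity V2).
Formula: \Delta P = \frac{1}{2} \rho (V_1^2 - V_2^2)
delta_P = 0.5·1000·(3.296² − 10.47²)/1000 = -49.38 kPa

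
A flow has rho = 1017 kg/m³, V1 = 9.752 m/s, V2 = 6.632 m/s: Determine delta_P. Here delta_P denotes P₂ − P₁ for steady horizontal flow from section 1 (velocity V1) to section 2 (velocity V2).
Formula: \Delta P = \frac{1}{2} \rho (V_1^2 - V_2^2)
delta_P = 0.5·1017·(9.752² − 6.632²)/1000 = 25.99 kPa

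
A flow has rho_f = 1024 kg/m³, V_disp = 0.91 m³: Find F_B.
Formula: F_B = \rho_f g V_{disp}
F_B = 1024·9.81·0.91 = 9141 N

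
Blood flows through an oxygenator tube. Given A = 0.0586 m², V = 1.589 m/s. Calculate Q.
Formula: Q = A V
Q = 0.0586·1.589·1000 = 93.12 L/s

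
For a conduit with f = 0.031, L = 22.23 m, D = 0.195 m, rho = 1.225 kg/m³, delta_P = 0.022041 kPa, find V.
Formula: \Delta P = f \frac{L}{D} \frac{\rho V^2}{2}
Substituting knowns: 0.022041 = 0.031·(22.23/0.195)·0.5·1.225·V²/1000
Solving for V: V = √((0.022041·1000)/(0.031·(22.23/0.195)·0.5·1.225)) = 3.191 m/s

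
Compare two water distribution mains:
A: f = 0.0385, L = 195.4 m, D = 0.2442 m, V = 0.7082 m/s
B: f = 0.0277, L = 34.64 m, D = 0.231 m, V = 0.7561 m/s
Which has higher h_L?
h_L(A) = 0.7875 m, h_L(B) = 0.121 m. Answer: A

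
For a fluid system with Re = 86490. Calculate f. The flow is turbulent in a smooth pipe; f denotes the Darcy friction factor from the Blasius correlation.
Formula: f = \frac{0.316}{Re^{0.25}}
f = 0.316/86490^0.25 = 0.01843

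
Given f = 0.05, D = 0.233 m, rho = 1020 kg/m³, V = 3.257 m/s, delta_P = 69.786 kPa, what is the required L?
Formula: \Delta P = f \frac{L}{D} \frac{\rho V^2}{2}
Substituting knowns: 69.786 = 0.05·(L/0.233)·0.5·1020·3.257²/1000
Solving for L: L = (69.786·1000)·0.233/(0.05·0.5·1020·3.257²) = 60.11 m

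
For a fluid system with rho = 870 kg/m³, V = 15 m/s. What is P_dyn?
Formula: P_{dyn} = \frac{1}{2} \rho V^2
P_dyn = 0.5·870·15²/1000 = 97.88 kPa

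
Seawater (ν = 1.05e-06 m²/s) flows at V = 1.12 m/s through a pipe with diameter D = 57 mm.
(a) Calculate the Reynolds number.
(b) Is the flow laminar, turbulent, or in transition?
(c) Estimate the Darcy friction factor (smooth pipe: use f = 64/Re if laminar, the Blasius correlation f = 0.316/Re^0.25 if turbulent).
(a) Re = V·D/ν = 1.12·0.057/1.05e-06 = 60800
(b) Flow regime: turbulent (Re > 4000)
(c) Friction factor: f = 0.316/Re^0.25 = 0.316/60800^0.25 = 0.02012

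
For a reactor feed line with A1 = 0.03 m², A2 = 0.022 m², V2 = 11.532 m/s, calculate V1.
Formula: V_2 = \frac{A_1 V_1}{A_2}
Substituting knowns: 11.532 = 0.03·V1/0.022
Solving for V1: V1 = 11.532·0.022/0.03 = 8.457 m/s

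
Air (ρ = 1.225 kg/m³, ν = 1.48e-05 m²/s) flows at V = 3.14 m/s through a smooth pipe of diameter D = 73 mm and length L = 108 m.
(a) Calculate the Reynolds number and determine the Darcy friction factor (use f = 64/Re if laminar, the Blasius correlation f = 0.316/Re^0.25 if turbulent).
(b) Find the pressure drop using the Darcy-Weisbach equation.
(a) Re = V·D/ν = 3.14·0.073/1.48e-05 = 15488 → turbulent (Re > 4000); f = 0.316/Re^0.25 = 0.316/15488^0.25 = 0.028326
(b) Darcy-Weisbach: ΔP = f·(L/D)·½ρV²/1000 = 0.028326·(108/0.073)·½·1.225·3.14²/1000 = 0.2531 kPa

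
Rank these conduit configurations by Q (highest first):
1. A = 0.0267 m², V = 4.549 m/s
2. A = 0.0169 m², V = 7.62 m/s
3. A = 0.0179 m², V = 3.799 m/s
Case 1: Q = 121.5 L/s
Case 2: Q = 128.8 L/s
Case 3: Q = 68 L/s
Ranking (highest first): 2, 1, 3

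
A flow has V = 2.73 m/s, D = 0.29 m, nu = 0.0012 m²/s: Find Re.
Formula: Re = \frac{V D}{\nu}
Re = 2.73·0.29/0.0012 = 659.8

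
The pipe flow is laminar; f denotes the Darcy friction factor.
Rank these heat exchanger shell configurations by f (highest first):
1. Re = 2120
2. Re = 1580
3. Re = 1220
Case 1: f = 0.03019
Case 2: f = 0.04051
Case 3: f = 0.05246
Ranking (highest first): 3, 2, 1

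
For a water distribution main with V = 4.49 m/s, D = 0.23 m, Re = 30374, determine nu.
Formula: Re = \frac{V D}{\nu}
Substituting knowns: 30374 = 4.49·0.23/nu
Solving for nu: nu = 4.49·0.23/30374 = 3.400e-05 m²/s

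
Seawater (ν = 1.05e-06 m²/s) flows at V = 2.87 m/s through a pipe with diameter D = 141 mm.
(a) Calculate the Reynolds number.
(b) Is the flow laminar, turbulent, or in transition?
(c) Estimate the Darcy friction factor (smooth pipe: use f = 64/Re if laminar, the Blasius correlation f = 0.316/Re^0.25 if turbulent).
(a) Re = V·D/ν = 2.87·0.141/1.05e-06 = 385400
(b) Flow regime: turbulent (Re > 4000)
(c) Friction factor: f = 0.316/Re^0.25 = 0.316/385400^0.25 = 0.01268 (Blasius is strictly valid for Re ≲ 1e5; used here as the smooth-pipe estimate the problem specifies)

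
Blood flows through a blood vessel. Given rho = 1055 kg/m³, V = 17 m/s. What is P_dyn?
Formula: P_{dyn} = \frac{1}{2} \rho V^2
P_dyn = 0.5·1055·17²/1000 = 152.4 kPa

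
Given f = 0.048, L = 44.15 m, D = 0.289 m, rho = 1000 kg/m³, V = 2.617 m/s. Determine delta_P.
Formula: \Delta P = f \frac{L}{D} \frac{\rho V^2}{2}
delta_P = 0.048·(44.15/0.289)·0.5·1000·2.617²/1000 = 25.11 kPa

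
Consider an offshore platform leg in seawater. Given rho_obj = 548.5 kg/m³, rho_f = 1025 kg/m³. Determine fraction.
Formula: f_{sub} = \frac{\rho_{obj}}{\rho_f}
fraction = 548.5/1025 = 0.5351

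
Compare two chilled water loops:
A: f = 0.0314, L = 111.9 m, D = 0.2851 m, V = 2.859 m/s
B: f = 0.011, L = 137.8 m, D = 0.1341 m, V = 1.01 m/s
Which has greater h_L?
h_L(A) = 5.134 m, h_L(B) = 0.5877 m. Answer: A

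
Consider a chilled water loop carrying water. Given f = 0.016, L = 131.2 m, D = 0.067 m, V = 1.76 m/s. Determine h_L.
Formula: h_L = f \frac{L}{D} \frac{V^2}{2g}
h_L = 0.016·(131.2/0.067)·1.76²/(2·9.81) = 4.947 m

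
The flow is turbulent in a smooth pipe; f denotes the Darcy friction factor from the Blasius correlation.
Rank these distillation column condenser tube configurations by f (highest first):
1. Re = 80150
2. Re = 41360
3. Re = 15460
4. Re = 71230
Case 1: f = 0.01878
Case 2: f = 0.02216
Case 3: f = 0.02834
Case 4: f = 0.01934
Ranking (highest first): 3, 2, 4, 1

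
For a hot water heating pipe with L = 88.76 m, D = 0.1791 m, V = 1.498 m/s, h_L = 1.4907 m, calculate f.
Formula: h_L = f \frac{L}{D} \frac{V^2}{2g}
Substituting knowns: 1.4907 = f·(88.76/0.1791)·1.498²/(2·9.81)
Solving for f: f = 1.4907·2·9.81/((88.76/0.1791)·1.498²) = 0.0263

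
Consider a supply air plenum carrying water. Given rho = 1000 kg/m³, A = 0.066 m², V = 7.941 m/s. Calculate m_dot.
Formula: \dot{m} = \rho A V
m_dot = 1000·0.066·7.941 = 524.1 kg/s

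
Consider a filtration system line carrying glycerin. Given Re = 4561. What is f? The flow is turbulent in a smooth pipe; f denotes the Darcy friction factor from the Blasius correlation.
Formula: f = \frac{0.316}{Re^{0.25}}
f = 0.316/4561^0.25 = 0.03845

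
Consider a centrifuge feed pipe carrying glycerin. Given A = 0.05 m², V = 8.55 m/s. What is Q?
Formula: Q = A V
Q = 0.05·8.55·1000 = 427.5 L/s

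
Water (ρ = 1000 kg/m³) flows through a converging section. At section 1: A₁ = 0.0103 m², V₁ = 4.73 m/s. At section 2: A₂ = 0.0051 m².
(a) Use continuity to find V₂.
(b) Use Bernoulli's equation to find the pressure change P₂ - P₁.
(a) Continuity: A₁V₁=A₂V₂ -> V₂=A₁V₁/A₂=0.0103*4.73/0.0051=9.55 m/s
(b) Bernoulli: P₂-P₁=0.5*rho*(V₁^2-V₂^2)/1000=0.5*1000*(4.73^2-9.55^2)/1000=-34.41 kPa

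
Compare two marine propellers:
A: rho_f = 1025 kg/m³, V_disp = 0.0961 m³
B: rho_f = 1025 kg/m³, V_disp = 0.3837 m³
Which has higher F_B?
F_B(A) = 966.3 N, F_B(B) = 3858 N. Answer: B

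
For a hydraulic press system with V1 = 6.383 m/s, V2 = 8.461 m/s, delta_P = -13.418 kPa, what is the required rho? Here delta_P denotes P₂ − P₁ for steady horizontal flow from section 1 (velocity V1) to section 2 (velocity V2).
Formula: \Delta P = \frac{1}{2} \rho (V_1^2 - V_2^2)
Substituting knowns: -13.418 = 0.5·rho·(6.383² − 8.461²)/1000
Solving for rho: rho = 2·(-13.418·1000)/(6.383² − 8.461²) = 870 kg/m³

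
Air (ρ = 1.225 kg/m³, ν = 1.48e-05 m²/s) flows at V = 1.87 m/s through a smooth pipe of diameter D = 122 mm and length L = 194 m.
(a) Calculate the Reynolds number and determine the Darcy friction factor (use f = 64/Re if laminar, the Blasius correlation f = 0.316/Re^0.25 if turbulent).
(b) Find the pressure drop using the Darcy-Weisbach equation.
(a) Re = V·D/ν = 1.87·0.122/1.48e-05 = 15415 → turbulent (Re > 4000); f = 0.316/Re^0.25 = 0.316/15415^0.25 = 0.02836
(b) Darcy-Weisbach: ΔP = f·(L/D)·½ρV²/1000 = 0.02836·(194/0.122)·½·1.225·1.87²/1000 = 0.09659 kPa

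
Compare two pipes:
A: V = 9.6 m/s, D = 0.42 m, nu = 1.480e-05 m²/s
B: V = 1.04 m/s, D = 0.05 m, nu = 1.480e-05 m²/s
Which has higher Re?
Re(A) = 272432, Re(B) = 3514. Answer: A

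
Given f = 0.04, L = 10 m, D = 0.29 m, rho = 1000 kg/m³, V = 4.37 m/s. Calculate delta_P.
Formula: \Delta P = f \frac{L}{D} \frac{\rho V^2}{2}
delta_P = 0.04·(10/0.29)·0.5·1000·4.37²/1000 = 13.17 kPa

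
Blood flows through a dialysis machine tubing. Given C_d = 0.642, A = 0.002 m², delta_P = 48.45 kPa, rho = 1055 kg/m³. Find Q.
Formula: Q = C_d A \sqrt{\frac{2 \Delta P}{\rho}}
Q = 0.642·0.002·√(2·(48.45·1000)/1055)·1000 = 12.31 L/s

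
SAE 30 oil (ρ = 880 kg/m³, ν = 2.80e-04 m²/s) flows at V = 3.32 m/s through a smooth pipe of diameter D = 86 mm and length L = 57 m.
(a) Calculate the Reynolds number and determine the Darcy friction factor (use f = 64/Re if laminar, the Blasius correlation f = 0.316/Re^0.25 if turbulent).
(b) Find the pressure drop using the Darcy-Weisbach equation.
(a) Re = V·D/ν = 3.32·0.086/2.80e-04 = 1019.7 → laminar (Re < 2300); f = 64/Re = 64/1019.7 = 0.062764
(b) Darcy-Weisbach: ΔP = f·(L/D)·½ρV²/1000 = 0.062764·(57/0.086)·½·880·3.32²/1000 = 201.8 kPa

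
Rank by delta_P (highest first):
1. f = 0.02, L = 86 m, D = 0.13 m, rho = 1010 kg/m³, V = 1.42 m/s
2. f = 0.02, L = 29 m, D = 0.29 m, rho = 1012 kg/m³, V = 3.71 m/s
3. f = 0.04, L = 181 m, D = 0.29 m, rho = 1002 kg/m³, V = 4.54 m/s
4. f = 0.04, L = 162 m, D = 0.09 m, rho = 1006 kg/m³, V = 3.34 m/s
Case 1: delta_P = 13.47 kPa
Case 2: delta_P = 13.93 kPa
Case 3: delta_P = 257.8 kPa
Case 4: delta_P = 404 kPa
Ranking (highest first): 4, 3, 2, 1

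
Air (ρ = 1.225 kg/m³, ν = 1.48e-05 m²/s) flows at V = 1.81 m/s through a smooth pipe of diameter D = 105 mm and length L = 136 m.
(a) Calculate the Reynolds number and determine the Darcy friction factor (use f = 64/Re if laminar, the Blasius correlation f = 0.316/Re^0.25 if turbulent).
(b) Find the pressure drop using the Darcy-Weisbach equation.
(a) Re = V·D/ν = 1.81·0.105/1.48e-05 = 12841 → turbulent (Re > 4000); f = 0.316/Re^0.25 = 0.316/12841^0.25 = 0.029685
(b) Darcy-Weisbach: ΔP = f·(L/D)·½ρV²/1000 = 0.029685·(136/0.105)·½·1.225·1.81²/1000 = 0.07715 kPa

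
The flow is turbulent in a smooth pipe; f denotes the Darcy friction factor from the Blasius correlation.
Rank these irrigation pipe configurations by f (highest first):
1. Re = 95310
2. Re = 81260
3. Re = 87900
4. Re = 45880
Case 1: f = 0.01798
Case 2: f = 0.01872
Case 3: f = 0.01835
Case 4: f = 0.02159
Ranking (highest first): 4, 2, 3, 1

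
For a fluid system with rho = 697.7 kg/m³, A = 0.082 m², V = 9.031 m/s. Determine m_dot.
Formula: \dot{m} = \rho A V
m_dot = 697.7·0.082·9.031 = 516.7 kg/s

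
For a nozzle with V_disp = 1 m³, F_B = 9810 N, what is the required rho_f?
Formula: F_B = \rho_f g V_{disp}
Substituting knowns: 9810 = rho_f·9.81·1
Solving for rho_f: rho_f = 9810/(9.81·1) = 1000 kg/m³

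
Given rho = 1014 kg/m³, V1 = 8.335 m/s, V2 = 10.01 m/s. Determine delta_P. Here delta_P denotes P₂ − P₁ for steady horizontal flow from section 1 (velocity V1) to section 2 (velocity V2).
Formula: \Delta P = \frac{1}{2} \rho (V_1^2 - V_2^2)
delta_P = 0.5·1014·(8.335² − 10.01²)/1000 = -15.58 kPa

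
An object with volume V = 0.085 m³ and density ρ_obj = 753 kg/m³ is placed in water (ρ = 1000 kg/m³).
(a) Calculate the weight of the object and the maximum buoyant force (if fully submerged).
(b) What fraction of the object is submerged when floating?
(a) W=rho_obj*g*V=753*9.81*0.085=627.9 N; F_B(max)=rho*g*V=1000*9.81*0.085=833.9 N
(b) Floating fraction=rho_obj/rho=753/1000=0.753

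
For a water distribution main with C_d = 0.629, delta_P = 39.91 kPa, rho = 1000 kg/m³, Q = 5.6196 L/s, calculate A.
Formula: Q = C_d A \sqrt{\frac{2 \Delta P}{\rho}}
Substituting knowns: 5.6196 = 0.629·A·√(2·(39.91·1000)/1000)·1000
Solving for A: A = (5.6196/1000)/(0.629·√(2·(39.91·1000)/1000)) = 0.001 m²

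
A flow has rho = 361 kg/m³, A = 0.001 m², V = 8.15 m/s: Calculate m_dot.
Formula: \dot{m} = \rho A V
m_dot = 361·0.001·8.15 = 2.942 kg/s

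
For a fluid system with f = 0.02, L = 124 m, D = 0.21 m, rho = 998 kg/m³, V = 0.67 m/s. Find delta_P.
Formula: \Delta P = f \frac{L}{D} \frac{\rho V^2}{2}
delta_P = 0.02·(124/0.21)·0.5·998·0.67²/1000 = 2.645 kPa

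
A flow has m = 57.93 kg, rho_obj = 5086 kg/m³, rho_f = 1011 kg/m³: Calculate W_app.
Formula: W_{app} = mg\left(1 - \frac{\rho_f}{\rho_{obj}}\right)
W_app = 57.93·9.81·(1 − 1011/5086) = 455.3 N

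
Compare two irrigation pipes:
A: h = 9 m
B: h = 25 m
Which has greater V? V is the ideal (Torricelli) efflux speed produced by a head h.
V(A) = 13.29 m/s, V(B) = 22.15 m/s. Answer: B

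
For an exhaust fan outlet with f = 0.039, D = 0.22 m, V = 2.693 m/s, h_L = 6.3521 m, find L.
Formula: h_L = f \frac{L}{D} \frac{V^2}{2g}
Substituting knowns: 6.3521 = 0.039·(L/0.22)·2.693²/(2·9.81)
Solving for L: L = 6.3521·2·9.81·0.22/(0.039·2.693²) = 96.94 m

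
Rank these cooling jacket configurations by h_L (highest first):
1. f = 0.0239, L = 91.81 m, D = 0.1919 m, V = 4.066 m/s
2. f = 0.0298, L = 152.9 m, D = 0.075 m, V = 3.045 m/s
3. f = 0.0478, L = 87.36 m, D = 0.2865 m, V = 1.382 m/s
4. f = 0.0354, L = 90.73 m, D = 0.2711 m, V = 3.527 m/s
Case 1: h_L = 9.635 m
Case 2: h_L = 28.71 m
Case 3: h_L = 1.419 m
Case 4: h_L = 7.512 m
Ranking (highest first): 2, 1, 4, 3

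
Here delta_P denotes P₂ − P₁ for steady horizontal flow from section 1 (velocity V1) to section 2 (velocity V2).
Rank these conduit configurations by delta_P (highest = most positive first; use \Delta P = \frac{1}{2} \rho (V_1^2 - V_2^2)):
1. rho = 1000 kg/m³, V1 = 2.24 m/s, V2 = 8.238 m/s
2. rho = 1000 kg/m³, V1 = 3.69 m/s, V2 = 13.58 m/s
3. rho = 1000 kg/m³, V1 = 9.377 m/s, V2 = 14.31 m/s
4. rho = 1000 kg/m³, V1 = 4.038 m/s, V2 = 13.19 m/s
Case 1: delta_P = -31.42 kPa
Case 2: delta_P = -85.4 kPa
Case 3: delta_P = -58.42 kPa
Case 4: delta_P = -78.84 kPa
Ranking (highest first): 1, 3, 4, 2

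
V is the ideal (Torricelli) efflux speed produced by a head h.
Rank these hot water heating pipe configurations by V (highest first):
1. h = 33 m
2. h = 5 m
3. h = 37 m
Case 1: V = 25.45 m/s
Case 2: V = 9.905 m/s
Case 3: V = 26.94 m/s
Ranking (highest first): 3, 1, 2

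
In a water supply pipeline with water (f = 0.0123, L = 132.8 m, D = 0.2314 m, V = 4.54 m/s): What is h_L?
Formula: h_L = f \frac{L}{D} \frac{V^2}{2g}
h_L = 0.0123·(132.8/0.2314)·4.54²/(2·9.81) = 7.416 m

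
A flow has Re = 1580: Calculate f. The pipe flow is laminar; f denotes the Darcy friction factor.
Formula: f = \frac{64}{Re}
f = 64/1580 = 0.04051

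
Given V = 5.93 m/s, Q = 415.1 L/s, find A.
Formula: Q = A V
Substituting knowns: 415.1 = A·5.93·1000
Solving for A: A = (415.1/1000)/5.93 = 0.07 m²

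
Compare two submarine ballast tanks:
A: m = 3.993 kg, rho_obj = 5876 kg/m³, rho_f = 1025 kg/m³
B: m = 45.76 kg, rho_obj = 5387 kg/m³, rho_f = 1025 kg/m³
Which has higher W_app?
W_app(A) = 32.34 N, W_app(B) = 363.5 N. Answer: B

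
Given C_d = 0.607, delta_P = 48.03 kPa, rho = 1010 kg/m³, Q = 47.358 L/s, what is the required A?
Formula: Q = C_d A \sqrt{\frac{2 \Delta P}{\rho}}
Substituting knowns: 47.358 = 0.607·A·√(2·(48.03·1000)/1010)·1000
Solving for A: A = (47.358/1000)/(0.607·√(2·(48.03·1000)/1010)) = 0.008 m²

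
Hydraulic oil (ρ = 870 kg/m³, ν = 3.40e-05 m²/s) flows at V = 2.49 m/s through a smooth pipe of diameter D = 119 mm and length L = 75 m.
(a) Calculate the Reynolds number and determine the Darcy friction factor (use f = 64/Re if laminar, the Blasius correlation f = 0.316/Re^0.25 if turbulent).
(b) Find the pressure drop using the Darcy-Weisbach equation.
(a) Re = V·D/ν = 2.49·0.119/3.40e-05 = 8715 → turbulent (Re > 4000); f = 0.316/Re^0.25 = 0.316/8715^0.25 = 0.032705
(b) Darcy-Weisbach: ΔP = f·(L/D)·½ρV²/1000 = 0.032705·(75/0.119)·½·870·2.49²/1000 = 55.59 kPa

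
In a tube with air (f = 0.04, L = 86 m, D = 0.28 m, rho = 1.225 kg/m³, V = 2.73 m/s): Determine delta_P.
Formula: \Delta P = f \frac{L}{D} \frac{\rho V^2}{2}
delta_P = 0.04·(86/0.28)·0.5·1.225·2.73²/1000 = 0.05608 kPa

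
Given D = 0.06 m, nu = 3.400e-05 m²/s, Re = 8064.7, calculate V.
Formula: Re = \frac{V D}{\nu}
Substituting knowns: 8064.7 = V·0.06/3.400e-05
Solving for V: V = 8064.7·3.400e-05/0.06 = 4.57 m/s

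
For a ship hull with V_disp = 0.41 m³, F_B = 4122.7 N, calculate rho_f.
Formula: F_B = \rho_f g V_{disp}
Substituting knowns: 4122.7 = rho_f·9.81·0.41
Solving for rho_f: rho_f = 4122.7/(9.81·0.41) = 1025 kg/m³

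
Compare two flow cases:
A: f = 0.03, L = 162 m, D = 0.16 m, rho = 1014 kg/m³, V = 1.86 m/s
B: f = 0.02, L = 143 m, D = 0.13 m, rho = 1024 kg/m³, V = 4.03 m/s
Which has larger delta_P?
delta_P(A) = 53.28 kPa, delta_P(B) = 182.9 kPa. Answer: B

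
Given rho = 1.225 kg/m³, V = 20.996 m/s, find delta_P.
Formula: V = \sqrt{\frac{2 \Delta P}{\rho}}
Substituting knowns: 20.996 = √(2·(delta_P·1000)/1.225)
Solving for delta_P: delta_P = 20.996²·1.225/2/1000 = 0.27 kPa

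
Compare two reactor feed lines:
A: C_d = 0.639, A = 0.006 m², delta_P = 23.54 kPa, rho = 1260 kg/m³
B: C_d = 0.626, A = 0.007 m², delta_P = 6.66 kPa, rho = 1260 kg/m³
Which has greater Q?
Q(A) = 23.44 L/s, Q(B) = 14.25 L/s. Answer: A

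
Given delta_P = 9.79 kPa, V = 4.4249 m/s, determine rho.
Formula: V = \sqrt{\frac{2 \Delta P}{\rho}}
Substituting knowns: 4.4249 = √(2·(9.79·1000)/rho)
Solving for rho: rho = 2·(9.79·1000)/4.4249² = 1000 kg/m³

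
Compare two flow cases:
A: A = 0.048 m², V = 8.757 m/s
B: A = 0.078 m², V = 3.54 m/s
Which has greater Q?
Q(A) = 420.3 L/s, Q(B) = 276.1 L/s. Answer: A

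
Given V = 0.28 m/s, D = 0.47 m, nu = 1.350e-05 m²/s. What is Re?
Formula: Re = \frac{V D}{\nu}
Re = 0.28·0.47/1.350e-05 = 9748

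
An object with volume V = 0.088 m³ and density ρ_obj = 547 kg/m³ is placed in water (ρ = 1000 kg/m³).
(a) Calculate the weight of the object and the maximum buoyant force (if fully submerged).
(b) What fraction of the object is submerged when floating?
(a) W=rho_obj*g*V=547*9.81*0.088=472.2 N; F_B(max)=rho*g*V=1000*9.81*0.088=863.3 N
(b) Floating fraction=rho_obj/rho=547/1000=0.547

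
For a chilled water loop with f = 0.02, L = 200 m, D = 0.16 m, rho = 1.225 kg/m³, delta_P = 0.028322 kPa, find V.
Formula: \Delta P = f \frac{L}{D} \frac{\rho V^2}{2}
Substituting knowns: 0.028322 = 0.02·(200/0.16)·0.5·1.225·V²/1000
Solving for V: V = √((0.028322·1000)/(0.02·(200/0.16)·0.5·1.225)) = 1.36 m/s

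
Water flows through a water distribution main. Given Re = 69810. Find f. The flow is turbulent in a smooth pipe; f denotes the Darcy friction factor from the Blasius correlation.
Formula: f = \frac{0.316}{Re^{0.25}}
f = 0.316/69810^0.25 = 0.01944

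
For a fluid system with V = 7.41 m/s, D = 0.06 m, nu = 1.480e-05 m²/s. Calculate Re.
Formula: Re = \frac{V D}{\nu}
Re = 7.41·0.06/1.480e-05 = 30041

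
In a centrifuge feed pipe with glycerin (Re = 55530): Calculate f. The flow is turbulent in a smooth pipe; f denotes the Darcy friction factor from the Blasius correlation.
Formula: f = \frac{0.316}{Re^{0.25}}
f = 0.316/55530^0.25 = 0.02059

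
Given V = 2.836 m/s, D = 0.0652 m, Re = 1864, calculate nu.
Formula: Re = \frac{V D}{\nu}
Substituting knowns: 1864 = 2.836·0.0652/nu
Solving for nu: nu = 2.836·0.0652/1864 = 9.920e-05 m²/s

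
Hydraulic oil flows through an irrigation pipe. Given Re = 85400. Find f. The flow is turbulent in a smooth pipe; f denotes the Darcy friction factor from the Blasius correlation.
Formula: f = \frac{0.316}{Re^{0.25}}
f = 0.316/85400^0.25 = 0.01849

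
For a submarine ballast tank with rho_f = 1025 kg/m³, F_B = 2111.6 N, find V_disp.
Formula: F_B = \rho_f g V_{disp}
Substituting knowns: 2111.6 = 1025·9.81·V_disp
Solving for V_disp: V_disp = 2111.6/(1025·9.81) = 0.21 m³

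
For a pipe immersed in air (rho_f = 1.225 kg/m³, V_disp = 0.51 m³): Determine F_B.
Formula: F_B = \rho_f g V_{disp}
F_B = 1.225·9.81·0.51 = 6.129 N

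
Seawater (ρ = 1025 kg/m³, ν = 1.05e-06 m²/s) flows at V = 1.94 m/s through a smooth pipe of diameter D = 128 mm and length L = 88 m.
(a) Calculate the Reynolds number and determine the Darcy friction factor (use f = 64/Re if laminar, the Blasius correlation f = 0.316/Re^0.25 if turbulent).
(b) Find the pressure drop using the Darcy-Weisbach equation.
(a) Re = V·D/ν = 1.94·0.128/1.05e-06 = 236500 → turbulent (Re > 4000); f = 0.316/Re^0.25 = 0.316/236500^0.25 = 0.014329 (Blasius is strictly valid for Re ≲ 1e5; used here as the smooth-pipe estimate the problem specifies)
(b) Darcy-Weisbach: ΔP = f·(L/D)·½ρV²/1000 = 0.014329·(88/0.128)·½·1025·1.94²/1000 = 19 kPa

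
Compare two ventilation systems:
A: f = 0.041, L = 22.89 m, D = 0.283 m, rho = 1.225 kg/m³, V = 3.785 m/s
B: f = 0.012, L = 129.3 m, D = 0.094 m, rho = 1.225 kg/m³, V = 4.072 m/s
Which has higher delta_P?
delta_P(A) = 0.0291 kPa, delta_P(B) = 0.1676 kPa. Answer: B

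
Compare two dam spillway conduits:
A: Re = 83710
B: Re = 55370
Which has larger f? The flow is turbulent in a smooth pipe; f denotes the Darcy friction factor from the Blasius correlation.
f(A) = 0.01858, f(B) = 0.0206. Answer: B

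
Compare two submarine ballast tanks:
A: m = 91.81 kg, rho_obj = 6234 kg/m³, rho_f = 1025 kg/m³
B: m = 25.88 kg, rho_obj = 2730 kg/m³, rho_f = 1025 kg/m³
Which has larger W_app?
W_app(A) = 752.6 N, W_app(B) = 158.6 N. Answer: A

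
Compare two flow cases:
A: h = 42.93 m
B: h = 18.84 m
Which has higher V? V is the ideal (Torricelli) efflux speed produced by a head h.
V(A) = 29.02 m/s, V(B) = 19.23 m/s. Answer: A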